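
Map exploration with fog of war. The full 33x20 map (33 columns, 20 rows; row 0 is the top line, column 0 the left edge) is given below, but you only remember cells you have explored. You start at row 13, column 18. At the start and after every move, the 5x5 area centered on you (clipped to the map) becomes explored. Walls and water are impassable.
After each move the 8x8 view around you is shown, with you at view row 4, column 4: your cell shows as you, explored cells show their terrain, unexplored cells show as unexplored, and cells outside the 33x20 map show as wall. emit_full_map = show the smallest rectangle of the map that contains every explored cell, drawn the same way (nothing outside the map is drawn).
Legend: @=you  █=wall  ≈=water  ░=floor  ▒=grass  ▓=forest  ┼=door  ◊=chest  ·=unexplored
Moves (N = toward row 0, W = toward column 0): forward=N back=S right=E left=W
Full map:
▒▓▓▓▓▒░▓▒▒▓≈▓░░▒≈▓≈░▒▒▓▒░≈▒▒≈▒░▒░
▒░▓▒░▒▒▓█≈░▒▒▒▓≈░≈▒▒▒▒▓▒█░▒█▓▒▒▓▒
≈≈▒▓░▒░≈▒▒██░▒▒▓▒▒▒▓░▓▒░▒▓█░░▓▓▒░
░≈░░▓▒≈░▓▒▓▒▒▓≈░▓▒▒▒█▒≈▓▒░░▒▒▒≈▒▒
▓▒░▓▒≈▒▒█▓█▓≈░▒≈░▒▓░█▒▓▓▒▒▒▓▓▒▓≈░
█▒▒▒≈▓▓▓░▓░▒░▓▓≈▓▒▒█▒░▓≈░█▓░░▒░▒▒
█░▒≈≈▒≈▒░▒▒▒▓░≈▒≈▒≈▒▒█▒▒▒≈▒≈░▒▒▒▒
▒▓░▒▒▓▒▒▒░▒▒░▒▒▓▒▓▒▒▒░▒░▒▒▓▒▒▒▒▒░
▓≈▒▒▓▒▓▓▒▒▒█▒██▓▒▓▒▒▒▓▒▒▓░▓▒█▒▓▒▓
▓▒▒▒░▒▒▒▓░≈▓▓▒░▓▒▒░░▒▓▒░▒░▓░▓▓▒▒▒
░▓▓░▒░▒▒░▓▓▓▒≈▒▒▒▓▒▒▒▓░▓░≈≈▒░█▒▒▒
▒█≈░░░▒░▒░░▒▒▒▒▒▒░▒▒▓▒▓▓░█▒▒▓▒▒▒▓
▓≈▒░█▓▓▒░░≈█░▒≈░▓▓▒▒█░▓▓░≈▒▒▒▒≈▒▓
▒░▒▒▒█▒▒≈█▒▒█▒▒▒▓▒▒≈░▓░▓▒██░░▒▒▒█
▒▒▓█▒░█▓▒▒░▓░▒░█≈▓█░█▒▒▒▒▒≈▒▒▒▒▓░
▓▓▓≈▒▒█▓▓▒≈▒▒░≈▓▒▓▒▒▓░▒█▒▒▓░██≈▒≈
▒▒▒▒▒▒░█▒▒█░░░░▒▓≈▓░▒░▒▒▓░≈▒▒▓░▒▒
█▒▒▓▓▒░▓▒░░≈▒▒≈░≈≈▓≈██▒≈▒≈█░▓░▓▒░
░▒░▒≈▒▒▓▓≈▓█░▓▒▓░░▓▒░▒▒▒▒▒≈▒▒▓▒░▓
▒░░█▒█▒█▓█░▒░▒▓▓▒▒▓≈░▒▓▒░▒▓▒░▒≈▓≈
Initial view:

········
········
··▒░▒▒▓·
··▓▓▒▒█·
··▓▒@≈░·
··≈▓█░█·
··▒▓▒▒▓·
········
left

········
········
··▒▒░▒▒▓
··░▓▓▒▒█
··▒▓@▒≈░
··█≈▓█░█
··▓▒▓▒▒▓
········

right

········
········
·▒▒░▒▒▓·
·░▓▓▒▒█·
·▒▓▒@≈░·
·█≈▓█░█·
·▓▒▓▒▒▓·
········

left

········
········
··▒▒░▒▒▓
··░▓▓▒▒█
··▒▓@▒≈░
··█≈▓█░█
··▓▒▓▒▒▓
········

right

········
········
·▒▒░▒▒▓·
·░▓▓▒▒█·
·▒▓▒@≈░·
·█≈▓█░█·
·▓▒▓▒▒▓·
········

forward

········
········
··▒▓▒▒▒·
·▒▒░▒▒▓·
·░▓▓@▒█·
·▒▓▒▒≈░·
·█≈▓█░█·
·▓▒▓▒▒▓·

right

········
········
·▒▓▒▒▒▓·
▒▒░▒▒▓▒·
░▓▓▒@█░·
▒▓▒▒≈░▓·
█≈▓█░█▒·
▓▒▓▒▒▓··

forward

········
········
··▒░░▒▓·
·▒▓▒▒▒▓·
▒▒░▒@▓▒·
░▓▓▒▒█░·
▒▓▒▒≈░▓·
█≈▓█░█▒·

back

········
··▒░░▒▓·
·▒▓▒▒▒▓·
▒▒░▒▒▓▒·
░▓▓▒@█░·
▒▓▒▒≈░▓·
█≈▓█░█▒·
▓▒▓▒▒▓··

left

········
···▒░░▒▓
··▒▓▒▒▒▓
·▒▒░▒▒▓▒
·░▓▓@▒█░
·▒▓▒▒≈░▓
·█≈▓█░█▒
·▓▒▓▒▒▓·

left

········
····▒░░▒
··▒▒▓▒▒▒
··▒▒░▒▒▓
··░▓@▒▒█
··▒▓▒▒≈░
··█≈▓█░█
··▓▒▓▒▒▓

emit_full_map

··▒░░▒▓
▒▒▓▒▒▒▓
▒▒░▒▒▓▒
░▓@▒▒█░
▒▓▒▒≈░▓
█≈▓█░█▒
▓▒▓▒▒▓·

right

········
···▒░░▒▓
·▒▒▓▒▒▒▓
·▒▒░▒▒▓▒
·░▓▓@▒█░
·▒▓▒▒≈░▓
·█≈▓█░█▒
·▓▒▓▒▒▓·

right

········
··▒░░▒▓·
▒▒▓▒▒▒▓·
▒▒░▒▒▓▒·
░▓▓▒@█░·
▒▓▒▒≈░▓·
█≈▓█░█▒·
▓▒▓▒▒▓··

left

········
···▒░░▒▓
·▒▒▓▒▒▒▓
·▒▒░▒▒▓▒
·░▓▓@▒█░
·▒▓▒▒≈░▓
·█≈▓█░█▒
·▓▒▓▒▒▓·

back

···▒░░▒▓
·▒▒▓▒▒▒▓
·▒▒░▒▒▓▒
·░▓▓▒▒█░
·▒▓▒@≈░▓
·█≈▓█░█▒
·▓▒▓▒▒▓·
········


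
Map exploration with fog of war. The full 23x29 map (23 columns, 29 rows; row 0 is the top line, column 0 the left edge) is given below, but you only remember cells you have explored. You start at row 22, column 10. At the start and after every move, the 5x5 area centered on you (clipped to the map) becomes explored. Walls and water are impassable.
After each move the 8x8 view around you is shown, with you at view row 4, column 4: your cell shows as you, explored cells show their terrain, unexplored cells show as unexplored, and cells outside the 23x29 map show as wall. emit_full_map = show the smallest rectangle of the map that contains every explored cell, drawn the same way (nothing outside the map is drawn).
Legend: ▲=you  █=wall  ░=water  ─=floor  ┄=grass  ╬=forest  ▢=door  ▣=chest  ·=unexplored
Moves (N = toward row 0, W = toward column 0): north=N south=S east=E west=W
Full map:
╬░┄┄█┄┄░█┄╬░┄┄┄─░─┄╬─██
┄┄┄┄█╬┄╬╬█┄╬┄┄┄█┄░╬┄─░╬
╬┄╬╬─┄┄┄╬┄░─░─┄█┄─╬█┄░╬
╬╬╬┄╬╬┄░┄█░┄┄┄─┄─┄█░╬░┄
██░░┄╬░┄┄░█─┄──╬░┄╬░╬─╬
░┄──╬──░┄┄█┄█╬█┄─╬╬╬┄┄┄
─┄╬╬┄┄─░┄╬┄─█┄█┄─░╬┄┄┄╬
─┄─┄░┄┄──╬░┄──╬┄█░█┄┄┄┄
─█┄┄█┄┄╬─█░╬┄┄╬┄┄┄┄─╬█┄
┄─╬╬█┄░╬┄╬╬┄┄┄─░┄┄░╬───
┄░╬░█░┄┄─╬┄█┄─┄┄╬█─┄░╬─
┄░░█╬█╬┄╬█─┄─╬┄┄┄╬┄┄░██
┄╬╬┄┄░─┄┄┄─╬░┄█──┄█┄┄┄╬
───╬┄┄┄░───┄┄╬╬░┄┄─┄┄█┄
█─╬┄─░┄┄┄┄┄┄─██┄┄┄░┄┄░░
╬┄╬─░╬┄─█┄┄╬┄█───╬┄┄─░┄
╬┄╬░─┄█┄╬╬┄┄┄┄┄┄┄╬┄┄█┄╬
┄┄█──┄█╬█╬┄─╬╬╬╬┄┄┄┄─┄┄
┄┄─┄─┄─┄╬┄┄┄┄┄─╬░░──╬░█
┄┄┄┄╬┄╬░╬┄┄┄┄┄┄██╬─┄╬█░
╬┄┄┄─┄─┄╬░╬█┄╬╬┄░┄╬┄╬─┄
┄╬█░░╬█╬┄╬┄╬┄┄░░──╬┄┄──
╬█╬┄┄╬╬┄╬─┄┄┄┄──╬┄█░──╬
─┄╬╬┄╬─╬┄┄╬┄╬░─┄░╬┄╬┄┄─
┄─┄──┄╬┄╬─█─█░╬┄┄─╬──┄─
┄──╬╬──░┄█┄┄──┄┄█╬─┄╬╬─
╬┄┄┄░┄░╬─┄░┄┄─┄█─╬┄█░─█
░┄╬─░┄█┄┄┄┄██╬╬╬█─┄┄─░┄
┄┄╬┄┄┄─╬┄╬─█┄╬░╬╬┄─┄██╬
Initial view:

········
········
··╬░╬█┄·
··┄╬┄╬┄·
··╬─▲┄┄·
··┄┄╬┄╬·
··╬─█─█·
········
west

········
········
··┄╬░╬█┄
··╬┄╬┄╬┄
··┄╬▲┄┄┄
··╬┄┄╬┄╬
··┄╬─█─█
········

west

········
········
··─┄╬░╬█
··█╬┄╬┄╬
··╬┄▲─┄┄
··─╬┄┄╬┄
··╬┄╬─█─
········

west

········
········
··┄─┄╬░╬
··╬█╬┄╬┄
··╬╬▲╬─┄
··╬─╬┄┄╬
··┄╬┄╬─█
········

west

········
········
··─┄─┄╬░
··░╬█╬┄╬
··┄╬▲┄╬─
··┄╬─╬┄┄
··─┄╬┄╬─
········

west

········
········
··┄─┄─┄╬
··░░╬█╬┄
··┄┄▲╬┄╬
··╬┄╬─╬┄
··──┄╬┄╬
········

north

········
········
··┄╬┄╬░·
··┄─┄─┄╬
··░░▲█╬┄
··┄┄╬╬┄╬
··╬┄╬─╬┄
··──┄╬┄╬

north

········
········
··┄─┄─┄·
··┄╬┄╬░·
··┄─▲─┄╬
··░░╬█╬┄
··┄┄╬╬┄╬
··╬┄╬─╬┄

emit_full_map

┄─┄─┄·····
┄╬┄╬░·····
┄─▲─┄╬░╬█┄
░░╬█╬┄╬┄╬┄
┄┄╬╬┄╬─┄┄┄
╬┄╬─╬┄┄╬┄╬
──┄╬┄╬─█─█

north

········
········
··──┄█╬·
··┄─┄─┄·
··┄╬▲╬░·
··┄─┄─┄╬
··░░╬█╬┄
··┄┄╬╬┄╬

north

········
········
··░─┄█┄·
··──┄█╬·
··┄─▲─┄·
··┄╬┄╬░·
··┄─┄─┄╬
··░░╬█╬┄

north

········
········
··─░╬┄─·
··░─┄█┄·
··──▲█╬·
··┄─┄─┄·
··┄╬┄╬░·
··┄─┄─┄╬

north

········
········
··┄─░┄┄·
··─░╬┄─·
··░─▲█┄·
··──┄█╬·
··┄─┄─┄·
··┄╬┄╬░·

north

········
········
··╬┄┄┄░·
··┄─░┄┄·
··─░▲┄─·
··░─┄█┄·
··──┄█╬·
··┄─┄─┄·

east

········
········
·╬┄┄┄░─·
·┄─░┄┄┄·
·─░╬▲─█·
·░─┄█┄╬·
·──┄█╬█·
·┄─┄─┄··

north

········
········
··┄░─┄┄·
·╬┄┄┄░─·
·┄─░▲┄┄·
·─░╬┄─█·
·░─┄█┄╬·
·──┄█╬█·

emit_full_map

·┄░─┄┄····
╬┄┄┄░─····
┄─░▲┄┄····
─░╬┄─█····
░─┄█┄╬····
──┄█╬█····
┄─┄─┄·····
┄╬┄╬░·····
┄─┄─┄╬░╬█┄
░░╬█╬┄╬┄╬┄
┄┄╬╬┄╬─┄┄┄
╬┄╬─╬┄┄╬┄╬
──┄╬┄╬─█─█

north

········
········
··╬█╬┄╬·
··┄░─┄┄·
·╬┄┄▲░─·
·┄─░┄┄┄·
·─░╬┄─█·
·░─┄█┄╬·

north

········
········
··█░┄┄─·
··╬█╬┄╬·
··┄░▲┄┄·
·╬┄┄┄░─·
·┄─░┄┄┄·
·─░╬┄─█·

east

········
········
·█░┄┄─╬·
·╬█╬┄╬█·
·┄░─▲┄┄·
╬┄┄┄░──·
┄─░┄┄┄┄·
─░╬┄─█··

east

········
········
█░┄┄─╬┄·
╬█╬┄╬█─·
┄░─┄▲┄─·
┄┄┄░───·
─░┄┄┄┄┄·
░╬┄─█···

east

········
········
░┄┄─╬┄█·
█╬┄╬█─┄·
░─┄┄▲─╬·
┄┄░───┄·
░┄┄┄┄┄┄·
╬┄─█····

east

········
········
┄┄─╬┄█┄·
╬┄╬█─┄─·
─┄┄┄▲╬░·
┄░───┄┄·
┄┄┄┄┄┄─·
┄─█·····

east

········
········
┄─╬┄█┄─·
┄╬█─┄─╬·
┄┄┄─▲░┄·
░───┄┄╬·
┄┄┄┄┄─█·
─█······

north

········
········
··╬╬┄┄┄·
┄─╬┄█┄─·
┄╬█─▲─╬·
┄┄┄─╬░┄·
░───┄┄╬·
┄┄┄┄┄─█·

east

········
········
·╬╬┄┄┄─·
─╬┄█┄─┄·
╬█─┄▲╬┄·
┄┄─╬░┄█·
───┄┄╬╬·
┄┄┄┄─█··

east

········
········
╬╬┄┄┄─░·
╬┄█┄─┄┄·
█─┄─▲┄┄·
┄─╬░┄█─·
──┄┄╬╬░·
┄┄┄─█···

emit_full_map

······╬╬┄┄┄─░
·█░┄┄─╬┄█┄─┄┄
·╬█╬┄╬█─┄─▲┄┄
·┄░─┄┄┄─╬░┄█─
╬┄┄┄░───┄┄╬╬░
┄─░┄┄┄┄┄┄─█··
─░╬┄─█·······
░─┄█┄╬·······
──┄█╬█·······
┄─┄─┄········
┄╬┄╬░········
┄─┄─┄╬░╬█┄···
░░╬█╬┄╬┄╬┄···
┄┄╬╬┄╬─┄┄┄···
╬┄╬─╬┄┄╬┄╬···
──┄╬┄╬─█─█···

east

········
········
╬┄┄┄─░┄·
┄█┄─┄┄╬·
─┄─╬▲┄┄·
─╬░┄█──·
─┄┄╬╬░┄·
┄┄─█····

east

········
········
┄┄┄─░┄┄·
█┄─┄┄╬█·
┄─╬┄▲┄╬·
╬░┄█──┄·
┄┄╬╬░┄┄·
┄─█·····

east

········
········
┄┄─░┄┄░·
┄─┄┄╬█─·
─╬┄┄▲╬┄·
░┄█──┄█·
┄╬╬░┄┄─·
─█······

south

········
┄┄─░┄┄░·
┄─┄┄╬█─·
─╬┄┄┄╬┄·
░┄█─▲┄█·
┄╬╬░┄┄─·
─██┄┄┄░·
········

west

········
┄┄┄─░┄┄░
█┄─┄┄╬█─
┄─╬┄┄┄╬┄
╬░┄█▲─┄█
┄┄╬╬░┄┄─
┄─██┄┄┄░
········

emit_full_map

······╬╬┄┄┄─░┄┄░
·█░┄┄─╬┄█┄─┄┄╬█─
·╬█╬┄╬█─┄─╬┄┄┄╬┄
·┄░─┄┄┄─╬░┄█▲─┄█
╬┄┄┄░───┄┄╬╬░┄┄─
┄─░┄┄┄┄┄┄─██┄┄┄░
─░╬┄─█··········
░─┄█┄╬··········
──┄█╬█··········
┄─┄─┄···········
┄╬┄╬░···········
┄─┄─┄╬░╬█┄······
░░╬█╬┄╬┄╬┄······
┄┄╬╬┄╬─┄┄┄······
╬┄╬─╬┄┄╬┄╬······
──┄╬┄╬─█─█······


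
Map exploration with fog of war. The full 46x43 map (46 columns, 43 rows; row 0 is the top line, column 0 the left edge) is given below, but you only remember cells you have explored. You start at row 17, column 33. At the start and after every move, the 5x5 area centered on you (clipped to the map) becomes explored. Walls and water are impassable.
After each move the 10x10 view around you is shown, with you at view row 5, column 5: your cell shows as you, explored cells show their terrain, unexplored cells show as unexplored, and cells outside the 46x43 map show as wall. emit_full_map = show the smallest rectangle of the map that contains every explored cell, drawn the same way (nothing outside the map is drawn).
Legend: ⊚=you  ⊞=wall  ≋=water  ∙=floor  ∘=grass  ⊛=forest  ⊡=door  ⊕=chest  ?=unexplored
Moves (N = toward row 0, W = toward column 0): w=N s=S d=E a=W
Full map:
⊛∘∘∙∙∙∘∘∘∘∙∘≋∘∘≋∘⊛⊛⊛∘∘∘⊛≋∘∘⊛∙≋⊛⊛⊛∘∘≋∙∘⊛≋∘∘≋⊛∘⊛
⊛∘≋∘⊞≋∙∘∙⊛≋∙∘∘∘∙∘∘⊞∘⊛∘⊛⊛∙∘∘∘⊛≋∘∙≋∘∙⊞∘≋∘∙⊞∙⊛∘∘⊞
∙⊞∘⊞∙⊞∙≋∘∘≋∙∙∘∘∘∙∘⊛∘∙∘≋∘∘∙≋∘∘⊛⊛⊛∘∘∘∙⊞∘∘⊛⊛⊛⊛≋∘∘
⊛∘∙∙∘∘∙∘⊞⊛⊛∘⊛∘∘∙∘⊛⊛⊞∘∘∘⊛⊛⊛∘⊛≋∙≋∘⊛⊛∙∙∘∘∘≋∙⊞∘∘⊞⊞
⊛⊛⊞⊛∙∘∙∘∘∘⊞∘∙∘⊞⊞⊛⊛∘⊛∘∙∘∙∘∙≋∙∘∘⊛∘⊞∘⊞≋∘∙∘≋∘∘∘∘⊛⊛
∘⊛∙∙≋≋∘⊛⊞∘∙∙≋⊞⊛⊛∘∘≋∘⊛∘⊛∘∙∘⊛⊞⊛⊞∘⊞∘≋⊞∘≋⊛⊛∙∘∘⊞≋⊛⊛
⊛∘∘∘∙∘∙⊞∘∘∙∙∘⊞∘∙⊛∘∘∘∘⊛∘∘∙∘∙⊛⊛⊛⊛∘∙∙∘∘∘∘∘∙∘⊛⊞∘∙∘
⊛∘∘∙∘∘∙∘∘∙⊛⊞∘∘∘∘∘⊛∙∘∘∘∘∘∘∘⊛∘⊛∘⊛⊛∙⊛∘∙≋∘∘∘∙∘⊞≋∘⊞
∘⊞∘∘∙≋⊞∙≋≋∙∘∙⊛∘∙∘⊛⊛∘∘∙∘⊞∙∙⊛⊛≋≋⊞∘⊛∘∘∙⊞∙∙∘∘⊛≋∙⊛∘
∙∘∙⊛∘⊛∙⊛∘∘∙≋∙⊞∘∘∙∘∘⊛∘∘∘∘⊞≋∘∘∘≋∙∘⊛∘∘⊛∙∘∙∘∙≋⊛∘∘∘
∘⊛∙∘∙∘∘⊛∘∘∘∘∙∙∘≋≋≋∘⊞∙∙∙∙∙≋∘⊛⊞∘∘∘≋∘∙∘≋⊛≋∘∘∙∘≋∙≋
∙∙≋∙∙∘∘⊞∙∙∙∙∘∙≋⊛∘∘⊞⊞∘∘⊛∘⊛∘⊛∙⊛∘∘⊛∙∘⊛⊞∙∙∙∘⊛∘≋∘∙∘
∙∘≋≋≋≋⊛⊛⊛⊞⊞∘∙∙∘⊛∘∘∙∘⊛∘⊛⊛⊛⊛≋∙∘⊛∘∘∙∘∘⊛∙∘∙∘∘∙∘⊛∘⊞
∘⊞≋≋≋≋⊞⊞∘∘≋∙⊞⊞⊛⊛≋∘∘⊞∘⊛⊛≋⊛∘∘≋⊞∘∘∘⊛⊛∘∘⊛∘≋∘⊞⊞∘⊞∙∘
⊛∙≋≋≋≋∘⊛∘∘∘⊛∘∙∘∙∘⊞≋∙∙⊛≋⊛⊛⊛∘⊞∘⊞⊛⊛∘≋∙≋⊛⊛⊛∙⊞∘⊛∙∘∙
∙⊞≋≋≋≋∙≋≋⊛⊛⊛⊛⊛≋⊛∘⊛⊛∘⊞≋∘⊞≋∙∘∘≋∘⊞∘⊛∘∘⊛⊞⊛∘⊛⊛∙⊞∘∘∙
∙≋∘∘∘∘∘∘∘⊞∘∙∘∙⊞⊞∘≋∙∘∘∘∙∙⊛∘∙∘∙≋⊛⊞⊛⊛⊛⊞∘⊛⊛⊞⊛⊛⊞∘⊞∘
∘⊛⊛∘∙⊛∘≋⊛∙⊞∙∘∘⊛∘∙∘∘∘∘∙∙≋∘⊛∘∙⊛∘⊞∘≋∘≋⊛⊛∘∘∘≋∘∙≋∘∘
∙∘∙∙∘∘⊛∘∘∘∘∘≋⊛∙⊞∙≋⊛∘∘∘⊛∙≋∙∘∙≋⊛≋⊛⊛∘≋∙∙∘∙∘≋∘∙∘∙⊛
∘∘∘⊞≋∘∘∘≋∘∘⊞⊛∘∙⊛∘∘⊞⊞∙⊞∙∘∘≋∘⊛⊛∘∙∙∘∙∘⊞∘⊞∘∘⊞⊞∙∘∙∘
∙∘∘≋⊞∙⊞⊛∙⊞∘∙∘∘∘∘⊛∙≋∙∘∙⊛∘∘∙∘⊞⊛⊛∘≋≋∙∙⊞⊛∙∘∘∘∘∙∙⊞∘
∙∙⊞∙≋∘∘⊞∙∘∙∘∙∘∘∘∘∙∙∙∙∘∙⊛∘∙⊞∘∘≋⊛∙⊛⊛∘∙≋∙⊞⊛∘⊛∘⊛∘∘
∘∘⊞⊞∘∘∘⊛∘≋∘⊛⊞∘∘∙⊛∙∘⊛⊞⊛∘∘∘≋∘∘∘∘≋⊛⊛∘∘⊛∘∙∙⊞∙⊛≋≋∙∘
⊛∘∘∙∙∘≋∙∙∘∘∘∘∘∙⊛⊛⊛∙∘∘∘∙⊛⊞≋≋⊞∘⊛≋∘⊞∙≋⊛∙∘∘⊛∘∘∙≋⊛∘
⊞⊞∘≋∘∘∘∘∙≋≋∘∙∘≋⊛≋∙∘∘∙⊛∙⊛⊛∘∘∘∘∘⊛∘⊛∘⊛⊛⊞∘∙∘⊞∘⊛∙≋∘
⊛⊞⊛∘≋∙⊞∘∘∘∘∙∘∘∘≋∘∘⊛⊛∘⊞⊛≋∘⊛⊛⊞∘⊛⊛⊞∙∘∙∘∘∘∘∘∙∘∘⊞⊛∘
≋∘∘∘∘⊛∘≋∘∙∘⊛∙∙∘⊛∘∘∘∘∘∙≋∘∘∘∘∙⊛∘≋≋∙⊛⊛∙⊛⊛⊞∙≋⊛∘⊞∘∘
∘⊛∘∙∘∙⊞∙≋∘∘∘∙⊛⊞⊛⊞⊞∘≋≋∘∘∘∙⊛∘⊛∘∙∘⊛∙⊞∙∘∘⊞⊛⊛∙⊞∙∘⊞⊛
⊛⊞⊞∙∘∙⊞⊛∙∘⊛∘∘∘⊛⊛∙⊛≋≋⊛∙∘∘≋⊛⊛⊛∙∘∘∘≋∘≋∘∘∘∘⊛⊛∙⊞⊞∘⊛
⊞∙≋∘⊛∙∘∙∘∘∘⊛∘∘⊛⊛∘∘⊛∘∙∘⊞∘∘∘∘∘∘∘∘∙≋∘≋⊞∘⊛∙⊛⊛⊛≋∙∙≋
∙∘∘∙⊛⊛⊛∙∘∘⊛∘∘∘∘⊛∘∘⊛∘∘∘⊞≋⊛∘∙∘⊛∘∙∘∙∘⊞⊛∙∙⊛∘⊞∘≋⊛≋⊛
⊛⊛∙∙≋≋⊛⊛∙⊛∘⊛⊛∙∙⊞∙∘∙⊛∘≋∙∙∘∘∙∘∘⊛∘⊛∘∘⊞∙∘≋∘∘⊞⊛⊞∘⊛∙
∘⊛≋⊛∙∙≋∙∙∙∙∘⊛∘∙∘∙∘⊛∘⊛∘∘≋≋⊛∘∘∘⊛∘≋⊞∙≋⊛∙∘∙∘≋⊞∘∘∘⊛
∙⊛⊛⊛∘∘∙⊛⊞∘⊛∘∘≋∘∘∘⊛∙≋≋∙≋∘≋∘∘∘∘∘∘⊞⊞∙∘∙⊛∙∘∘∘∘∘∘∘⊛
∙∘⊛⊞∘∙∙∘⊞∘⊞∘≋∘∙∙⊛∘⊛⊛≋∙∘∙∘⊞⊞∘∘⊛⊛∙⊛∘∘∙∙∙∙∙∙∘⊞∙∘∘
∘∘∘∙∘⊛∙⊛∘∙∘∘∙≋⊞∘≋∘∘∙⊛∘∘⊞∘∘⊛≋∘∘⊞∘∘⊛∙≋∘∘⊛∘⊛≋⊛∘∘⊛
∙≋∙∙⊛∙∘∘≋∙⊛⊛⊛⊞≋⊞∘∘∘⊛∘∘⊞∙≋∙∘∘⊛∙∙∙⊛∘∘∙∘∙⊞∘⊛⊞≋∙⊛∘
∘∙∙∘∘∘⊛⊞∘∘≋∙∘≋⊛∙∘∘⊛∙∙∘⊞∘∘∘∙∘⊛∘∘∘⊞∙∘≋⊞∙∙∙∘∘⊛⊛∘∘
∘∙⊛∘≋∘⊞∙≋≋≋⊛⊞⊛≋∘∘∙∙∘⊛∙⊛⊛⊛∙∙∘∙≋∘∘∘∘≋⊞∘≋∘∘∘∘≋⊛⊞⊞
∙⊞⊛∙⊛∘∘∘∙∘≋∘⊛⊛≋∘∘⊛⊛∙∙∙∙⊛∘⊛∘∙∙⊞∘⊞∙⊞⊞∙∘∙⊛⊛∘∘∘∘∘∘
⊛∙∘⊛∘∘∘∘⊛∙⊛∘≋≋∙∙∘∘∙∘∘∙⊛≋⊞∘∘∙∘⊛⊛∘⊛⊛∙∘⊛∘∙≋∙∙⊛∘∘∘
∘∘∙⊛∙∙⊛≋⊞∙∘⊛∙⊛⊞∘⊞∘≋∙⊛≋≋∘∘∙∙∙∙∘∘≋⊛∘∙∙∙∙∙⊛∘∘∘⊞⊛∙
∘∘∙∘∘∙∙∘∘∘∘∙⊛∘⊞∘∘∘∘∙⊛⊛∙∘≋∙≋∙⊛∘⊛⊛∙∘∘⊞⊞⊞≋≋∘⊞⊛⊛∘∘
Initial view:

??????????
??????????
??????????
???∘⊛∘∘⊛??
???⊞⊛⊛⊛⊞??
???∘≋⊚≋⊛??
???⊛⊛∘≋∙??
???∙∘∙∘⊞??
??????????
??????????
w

??????????
??????????
??????????
???⊛∘≋∙≋??
???∘⊛∘∘⊛??
???⊞⊛⊚⊛⊞??
???∘≋∘≋⊛??
???⊛⊛∘≋∙??
???∙∘∙∘⊞??
??????????

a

??????????
??????????
??????????
???⊛⊛∘≋∙≋?
???⊞∘⊛∘∘⊛?
???⊛⊞⊚⊛⊛⊞?
???⊞∘≋∘≋⊛?
???≋⊛⊛∘≋∙?
????∙∘∙∘⊞?
??????????

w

??????????
??????????
??????????
???∘∘⊛⊛∘??
???⊛⊛∘≋∙≋?
???⊞∘⊚∘∘⊛?
???⊛⊞⊛⊛⊛⊞?
???⊞∘≋∘≋⊛?
???≋⊛⊛∘≋∙?
????∙∘∙∘⊞?

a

??????????
??????????
??????????
???∘∘∘⊛⊛∘?
???⊞⊛⊛∘≋∙≋
???∘⊞⊚⊛∘∘⊛
???≋⊛⊞⊛⊛⊛⊞
???∘⊞∘≋∘≋⊛
????≋⊛⊛∘≋∙
?????∙∘∙∘⊞

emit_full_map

∘∘∘⊛⊛∘?
⊞⊛⊛∘≋∙≋
∘⊞⊚⊛∘∘⊛
≋⊛⊞⊛⊛⊛⊞
∘⊞∘≋∘≋⊛
?≋⊛⊛∘≋∙
??∙∘∙∘⊞

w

??????????
??????????
??????????
???⊛∘∘∙∘??
???∘∘∘⊛⊛∘?
???⊞⊛⊚∘≋∙≋
???∘⊞∘⊛∘∘⊛
???≋⊛⊞⊛⊛⊛⊞
???∘⊞∘≋∘≋⊛
????≋⊛⊛∘≋∙

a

??????????
??????????
??????????
???∘⊛∘∘∙∘?
???⊞∘∘∘⊛⊛∘
???∘⊞⊚⊛∘≋∙
???≋∘⊞∘⊛∘∘
???∙≋⊛⊞⊛⊛⊛
????∘⊞∘≋∘≋
?????≋⊛⊛∘≋

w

??????????
??????????
??????????
???⊛∘∘⊛∙??
???∘⊛∘∘∙∘?
???⊞∘⊚∘⊛⊛∘
???∘⊞⊛⊛∘≋∙
???≋∘⊞∘⊛∘∘
???∙≋⊛⊞⊛⊛⊛
????∘⊞∘≋∘≋

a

??????????
??????????
??????????
???∙⊛∘∘⊛∙?
???∙∘⊛∘∘∙∘
???≋⊞⊚∘∘⊛⊛
???⊞∘⊞⊛⊛∘≋
???∘≋∘⊞∘⊛∘
????∙≋⊛⊞⊛⊛
?????∘⊞∘≋∘

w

??????????
??????????
??????????
???⊛⊞∘∘∘??
???∙⊛∘∘⊛∙?
???∙∘⊚∘∘∙∘
???≋⊞∘∘∘⊛⊛
???⊞∘⊞⊛⊛∘≋
???∘≋∘⊞∘⊛∘
????∙≋⊛⊞⊛⊛

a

??????????
??????????
??????????
???∘⊛⊞∘∘∘?
???⊛∙⊛∘∘⊛∙
???≋∙⊚⊛∘∘∙
???∘≋⊞∘∘∘⊛
???∘⊞∘⊞⊛⊛∘
????∘≋∘⊞∘⊛
?????∙≋⊛⊞⊛

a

??????????
??????????
??????????
???≋∘⊛⊞∘∘∘
???∘⊛∙⊛∘∘⊛
???⊛≋⊚∘⊛∘∘
???∘∘≋⊞∘∘∘
???⊛∘⊞∘⊞⊛⊛
?????∘≋∘⊞∘
??????∙≋⊛⊞

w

??????????
??????????
??????????
???≋∘∘∘≋??
???≋∘⊛⊞∘∘∘
???∘⊛⊚⊛∘∘⊛
???⊛≋∙∘⊛∘∘
???∘∘≋⊞∘∘∘
???⊛∘⊞∘⊞⊛⊛
?????∘≋∘⊞∘

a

??????????
??????????
??????????
???⊞≋∘∘∘≋?
???∙≋∘⊛⊞∘∘
???⊛∘⊚∙⊛∘∘
???⊛⊛≋∙∘⊛∘
???⊛∘∘≋⊞∘∘
????⊛∘⊞∘⊞⊛
??????∘≋∘⊞

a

??????????
??????????
??????????
???∘⊞≋∘∘∘≋
???∙∙≋∘⊛⊞∘
???∘⊛⊚⊛∙⊛∘
???⊛⊛⊛≋∙∘⊛
???≋⊛∘∘≋⊞∘
?????⊛∘⊞∘⊞
???????∘≋∘

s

??????????
??????????
???∘⊞≋∘∘∘≋
???∙∙≋∘⊛⊞∘
???∘⊛∘⊛∙⊛∘
???⊛⊛⊚≋∙∘⊛
???≋⊛∘∘≋⊞∘
???⊛⊛⊛∘⊞∘⊞
???????∘≋∘
????????∙≋

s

??????????
???∘⊞≋∘∘∘≋
???∙∙≋∘⊛⊞∘
???∘⊛∘⊛∙⊛∘
???⊛⊛⊛≋∙∘⊛
???≋⊛⊚∘≋⊞∘
???⊛⊛⊛∘⊞∘⊞
???⊞≋∙∘∘≋∘
????????∙≋
?????????∘

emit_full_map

∘⊞≋∘∘∘≋??????
∙∙≋∘⊛⊞∘∘∘????
∘⊛∘⊛∙⊛∘∘⊛∙???
⊛⊛⊛≋∙∘⊛∘∘∙∘??
≋⊛⊚∘≋⊞∘∘∘⊛⊛∘?
⊛⊛⊛∘⊞∘⊞⊛⊛∘≋∙≋
⊞≋∙∘∘≋∘⊞∘⊛∘∘⊛
?????∙≋⊛⊞⊛⊛⊛⊞
??????∘⊞∘≋∘≋⊛
???????≋⊛⊛∘≋∙
????????∙∘∙∘⊞

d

??????????
??∘⊞≋∘∘∘≋?
??∙∙≋∘⊛⊞∘∘
??∘⊛∘⊛∙⊛∘∘
??⊛⊛⊛≋∙∘⊛∘
??≋⊛∘⊚≋⊞∘∘
??⊛⊛⊛∘⊞∘⊞⊛
??⊞≋∙∘∘≋∘⊞
???????∙≋⊛
????????∘⊞

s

??∘⊞≋∘∘∘≋?
??∙∙≋∘⊛⊞∘∘
??∘⊛∘⊛∙⊛∘∘
??⊛⊛⊛≋∙∘⊛∘
??≋⊛∘∘≋⊞∘∘
??⊛⊛⊛⊚⊞∘⊞⊛
??⊞≋∙∘∘≋∘⊞
???⊛∘∙∘∙≋⊛
????????∘⊞
?????????≋

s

??∙∙≋∘⊛⊞∘∘
??∘⊛∘⊛∙⊛∘∘
??⊛⊛⊛≋∙∘⊛∘
??≋⊛∘∘≋⊞∘∘
??⊛⊛⊛∘⊞∘⊞⊛
??⊞≋∙⊚∘≋∘⊞
???⊛∘∙∘∙≋⊛
???∘⊛∘∙⊛∘⊞
?????????≋
??????????

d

?∙∙≋∘⊛⊞∘∘∘
?∘⊛∘⊛∙⊛∘∘⊛
?⊛⊛⊛≋∙∘⊛∘∘
?≋⊛∘∘≋⊞∘∘∘
?⊛⊛⊛∘⊞∘⊞⊛⊛
?⊞≋∙∘⊚≋∘⊞∘
??⊛∘∙∘∙≋⊛⊞
??∘⊛∘∙⊛∘⊞∘
????????≋⊛
?????????∙

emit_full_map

∘⊞≋∘∘∘≋??????
∙∙≋∘⊛⊞∘∘∘????
∘⊛∘⊛∙⊛∘∘⊛∙???
⊛⊛⊛≋∙∘⊛∘∘∙∘??
≋⊛∘∘≋⊞∘∘∘⊛⊛∘?
⊛⊛⊛∘⊞∘⊞⊛⊛∘≋∙≋
⊞≋∙∘⊚≋∘⊞∘⊛∘∘⊛
?⊛∘∙∘∙≋⊛⊞⊛⊛⊛⊞
?∘⊛∘∙⊛∘⊞∘≋∘≋⊛
???????≋⊛⊛∘≋∙
????????∙∘∙∘⊞

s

?∘⊛∘⊛∙⊛∘∘⊛
?⊛⊛⊛≋∙∘⊛∘∘
?≋⊛∘∘≋⊞∘∘∘
?⊛⊛⊛∘⊞∘⊞⊛⊛
?⊞≋∙∘∘≋∘⊞∘
??⊛∘∙⊚∙≋⊛⊞
??∘⊛∘∙⊛∘⊞∘
???∙∘∙≋⊛≋⊛
?????????∙
??????????

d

∘⊛∘⊛∙⊛∘∘⊛∙
⊛⊛⊛≋∙∘⊛∘∘∙
≋⊛∘∘≋⊞∘∘∘⊛
⊛⊛⊛∘⊞∘⊞⊛⊛∘
⊞≋∙∘∘≋∘⊞∘⊛
?⊛∘∙∘⊚≋⊛⊞⊛
?∘⊛∘∙⊛∘⊞∘≋
??∙∘∙≋⊛≋⊛⊛
????????∙∘
??????????

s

⊛⊛⊛≋∙∘⊛∘∘∙
≋⊛∘∘≋⊞∘∘∘⊛
⊛⊛⊛∘⊞∘⊞⊛⊛∘
⊞≋∙∘∘≋∘⊞∘⊛
?⊛∘∙∘∙≋⊛⊞⊛
?∘⊛∘∙⊚∘⊞∘≋
??∙∘∙≋⊛≋⊛⊛
???∘⊛⊛∘∙∙∘
??????????
??????????

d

⊛⊛≋∙∘⊛∘∘∙∘
⊛∘∘≋⊞∘∘∘⊛⊛
⊛⊛∘⊞∘⊞⊛⊛∘≋
≋∙∘∘≋∘⊞∘⊛∘
⊛∘∙∘∙≋⊛⊞⊛⊛
∘⊛∘∙⊛⊚⊞∘≋∘
?∙∘∙≋⊛≋⊛⊛∘
??∘⊛⊛∘∙∙∘∙
??????????
??????????

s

⊛∘∘≋⊞∘∘∘⊛⊛
⊛⊛∘⊞∘⊞⊛⊛∘≋
≋∙∘∘≋∘⊞∘⊛∘
⊛∘∙∘∙≋⊛⊞⊛⊛
∘⊛∘∙⊛∘⊞∘≋∘
?∙∘∙≋⊚≋⊛⊛∘
??∘⊛⊛∘∙∙∘∙
???⊞⊛⊛∘≋??
??????????
??????????

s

⊛⊛∘⊞∘⊞⊛⊛∘≋
≋∙∘∘≋∘⊞∘⊛∘
⊛∘∙∘∙≋⊛⊞⊛⊛
∘⊛∘∙⊛∘⊞∘≋∘
?∙∘∙≋⊛≋⊛⊛∘
??∘⊛⊛⊚∙∙∘∙
???⊞⊛⊛∘≋??
???∘∘≋⊛∙??
??????????
??????????

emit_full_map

∘⊞≋∘∘∘≋??????
∙∙≋∘⊛⊞∘∘∘????
∘⊛∘⊛∙⊛∘∘⊛∙???
⊛⊛⊛≋∙∘⊛∘∘∙∘??
≋⊛∘∘≋⊞∘∘∘⊛⊛∘?
⊛⊛⊛∘⊞∘⊞⊛⊛∘≋∙≋
⊞≋∙∘∘≋∘⊞∘⊛∘∘⊛
?⊛∘∙∘∙≋⊛⊞⊛⊛⊛⊞
?∘⊛∘∙⊛∘⊞∘≋∘≋⊛
??∙∘∙≋⊛≋⊛⊛∘≋∙
???∘⊛⊛⊚∙∙∘∙∘⊞
????⊞⊛⊛∘≋????
????∘∘≋⊛∙????


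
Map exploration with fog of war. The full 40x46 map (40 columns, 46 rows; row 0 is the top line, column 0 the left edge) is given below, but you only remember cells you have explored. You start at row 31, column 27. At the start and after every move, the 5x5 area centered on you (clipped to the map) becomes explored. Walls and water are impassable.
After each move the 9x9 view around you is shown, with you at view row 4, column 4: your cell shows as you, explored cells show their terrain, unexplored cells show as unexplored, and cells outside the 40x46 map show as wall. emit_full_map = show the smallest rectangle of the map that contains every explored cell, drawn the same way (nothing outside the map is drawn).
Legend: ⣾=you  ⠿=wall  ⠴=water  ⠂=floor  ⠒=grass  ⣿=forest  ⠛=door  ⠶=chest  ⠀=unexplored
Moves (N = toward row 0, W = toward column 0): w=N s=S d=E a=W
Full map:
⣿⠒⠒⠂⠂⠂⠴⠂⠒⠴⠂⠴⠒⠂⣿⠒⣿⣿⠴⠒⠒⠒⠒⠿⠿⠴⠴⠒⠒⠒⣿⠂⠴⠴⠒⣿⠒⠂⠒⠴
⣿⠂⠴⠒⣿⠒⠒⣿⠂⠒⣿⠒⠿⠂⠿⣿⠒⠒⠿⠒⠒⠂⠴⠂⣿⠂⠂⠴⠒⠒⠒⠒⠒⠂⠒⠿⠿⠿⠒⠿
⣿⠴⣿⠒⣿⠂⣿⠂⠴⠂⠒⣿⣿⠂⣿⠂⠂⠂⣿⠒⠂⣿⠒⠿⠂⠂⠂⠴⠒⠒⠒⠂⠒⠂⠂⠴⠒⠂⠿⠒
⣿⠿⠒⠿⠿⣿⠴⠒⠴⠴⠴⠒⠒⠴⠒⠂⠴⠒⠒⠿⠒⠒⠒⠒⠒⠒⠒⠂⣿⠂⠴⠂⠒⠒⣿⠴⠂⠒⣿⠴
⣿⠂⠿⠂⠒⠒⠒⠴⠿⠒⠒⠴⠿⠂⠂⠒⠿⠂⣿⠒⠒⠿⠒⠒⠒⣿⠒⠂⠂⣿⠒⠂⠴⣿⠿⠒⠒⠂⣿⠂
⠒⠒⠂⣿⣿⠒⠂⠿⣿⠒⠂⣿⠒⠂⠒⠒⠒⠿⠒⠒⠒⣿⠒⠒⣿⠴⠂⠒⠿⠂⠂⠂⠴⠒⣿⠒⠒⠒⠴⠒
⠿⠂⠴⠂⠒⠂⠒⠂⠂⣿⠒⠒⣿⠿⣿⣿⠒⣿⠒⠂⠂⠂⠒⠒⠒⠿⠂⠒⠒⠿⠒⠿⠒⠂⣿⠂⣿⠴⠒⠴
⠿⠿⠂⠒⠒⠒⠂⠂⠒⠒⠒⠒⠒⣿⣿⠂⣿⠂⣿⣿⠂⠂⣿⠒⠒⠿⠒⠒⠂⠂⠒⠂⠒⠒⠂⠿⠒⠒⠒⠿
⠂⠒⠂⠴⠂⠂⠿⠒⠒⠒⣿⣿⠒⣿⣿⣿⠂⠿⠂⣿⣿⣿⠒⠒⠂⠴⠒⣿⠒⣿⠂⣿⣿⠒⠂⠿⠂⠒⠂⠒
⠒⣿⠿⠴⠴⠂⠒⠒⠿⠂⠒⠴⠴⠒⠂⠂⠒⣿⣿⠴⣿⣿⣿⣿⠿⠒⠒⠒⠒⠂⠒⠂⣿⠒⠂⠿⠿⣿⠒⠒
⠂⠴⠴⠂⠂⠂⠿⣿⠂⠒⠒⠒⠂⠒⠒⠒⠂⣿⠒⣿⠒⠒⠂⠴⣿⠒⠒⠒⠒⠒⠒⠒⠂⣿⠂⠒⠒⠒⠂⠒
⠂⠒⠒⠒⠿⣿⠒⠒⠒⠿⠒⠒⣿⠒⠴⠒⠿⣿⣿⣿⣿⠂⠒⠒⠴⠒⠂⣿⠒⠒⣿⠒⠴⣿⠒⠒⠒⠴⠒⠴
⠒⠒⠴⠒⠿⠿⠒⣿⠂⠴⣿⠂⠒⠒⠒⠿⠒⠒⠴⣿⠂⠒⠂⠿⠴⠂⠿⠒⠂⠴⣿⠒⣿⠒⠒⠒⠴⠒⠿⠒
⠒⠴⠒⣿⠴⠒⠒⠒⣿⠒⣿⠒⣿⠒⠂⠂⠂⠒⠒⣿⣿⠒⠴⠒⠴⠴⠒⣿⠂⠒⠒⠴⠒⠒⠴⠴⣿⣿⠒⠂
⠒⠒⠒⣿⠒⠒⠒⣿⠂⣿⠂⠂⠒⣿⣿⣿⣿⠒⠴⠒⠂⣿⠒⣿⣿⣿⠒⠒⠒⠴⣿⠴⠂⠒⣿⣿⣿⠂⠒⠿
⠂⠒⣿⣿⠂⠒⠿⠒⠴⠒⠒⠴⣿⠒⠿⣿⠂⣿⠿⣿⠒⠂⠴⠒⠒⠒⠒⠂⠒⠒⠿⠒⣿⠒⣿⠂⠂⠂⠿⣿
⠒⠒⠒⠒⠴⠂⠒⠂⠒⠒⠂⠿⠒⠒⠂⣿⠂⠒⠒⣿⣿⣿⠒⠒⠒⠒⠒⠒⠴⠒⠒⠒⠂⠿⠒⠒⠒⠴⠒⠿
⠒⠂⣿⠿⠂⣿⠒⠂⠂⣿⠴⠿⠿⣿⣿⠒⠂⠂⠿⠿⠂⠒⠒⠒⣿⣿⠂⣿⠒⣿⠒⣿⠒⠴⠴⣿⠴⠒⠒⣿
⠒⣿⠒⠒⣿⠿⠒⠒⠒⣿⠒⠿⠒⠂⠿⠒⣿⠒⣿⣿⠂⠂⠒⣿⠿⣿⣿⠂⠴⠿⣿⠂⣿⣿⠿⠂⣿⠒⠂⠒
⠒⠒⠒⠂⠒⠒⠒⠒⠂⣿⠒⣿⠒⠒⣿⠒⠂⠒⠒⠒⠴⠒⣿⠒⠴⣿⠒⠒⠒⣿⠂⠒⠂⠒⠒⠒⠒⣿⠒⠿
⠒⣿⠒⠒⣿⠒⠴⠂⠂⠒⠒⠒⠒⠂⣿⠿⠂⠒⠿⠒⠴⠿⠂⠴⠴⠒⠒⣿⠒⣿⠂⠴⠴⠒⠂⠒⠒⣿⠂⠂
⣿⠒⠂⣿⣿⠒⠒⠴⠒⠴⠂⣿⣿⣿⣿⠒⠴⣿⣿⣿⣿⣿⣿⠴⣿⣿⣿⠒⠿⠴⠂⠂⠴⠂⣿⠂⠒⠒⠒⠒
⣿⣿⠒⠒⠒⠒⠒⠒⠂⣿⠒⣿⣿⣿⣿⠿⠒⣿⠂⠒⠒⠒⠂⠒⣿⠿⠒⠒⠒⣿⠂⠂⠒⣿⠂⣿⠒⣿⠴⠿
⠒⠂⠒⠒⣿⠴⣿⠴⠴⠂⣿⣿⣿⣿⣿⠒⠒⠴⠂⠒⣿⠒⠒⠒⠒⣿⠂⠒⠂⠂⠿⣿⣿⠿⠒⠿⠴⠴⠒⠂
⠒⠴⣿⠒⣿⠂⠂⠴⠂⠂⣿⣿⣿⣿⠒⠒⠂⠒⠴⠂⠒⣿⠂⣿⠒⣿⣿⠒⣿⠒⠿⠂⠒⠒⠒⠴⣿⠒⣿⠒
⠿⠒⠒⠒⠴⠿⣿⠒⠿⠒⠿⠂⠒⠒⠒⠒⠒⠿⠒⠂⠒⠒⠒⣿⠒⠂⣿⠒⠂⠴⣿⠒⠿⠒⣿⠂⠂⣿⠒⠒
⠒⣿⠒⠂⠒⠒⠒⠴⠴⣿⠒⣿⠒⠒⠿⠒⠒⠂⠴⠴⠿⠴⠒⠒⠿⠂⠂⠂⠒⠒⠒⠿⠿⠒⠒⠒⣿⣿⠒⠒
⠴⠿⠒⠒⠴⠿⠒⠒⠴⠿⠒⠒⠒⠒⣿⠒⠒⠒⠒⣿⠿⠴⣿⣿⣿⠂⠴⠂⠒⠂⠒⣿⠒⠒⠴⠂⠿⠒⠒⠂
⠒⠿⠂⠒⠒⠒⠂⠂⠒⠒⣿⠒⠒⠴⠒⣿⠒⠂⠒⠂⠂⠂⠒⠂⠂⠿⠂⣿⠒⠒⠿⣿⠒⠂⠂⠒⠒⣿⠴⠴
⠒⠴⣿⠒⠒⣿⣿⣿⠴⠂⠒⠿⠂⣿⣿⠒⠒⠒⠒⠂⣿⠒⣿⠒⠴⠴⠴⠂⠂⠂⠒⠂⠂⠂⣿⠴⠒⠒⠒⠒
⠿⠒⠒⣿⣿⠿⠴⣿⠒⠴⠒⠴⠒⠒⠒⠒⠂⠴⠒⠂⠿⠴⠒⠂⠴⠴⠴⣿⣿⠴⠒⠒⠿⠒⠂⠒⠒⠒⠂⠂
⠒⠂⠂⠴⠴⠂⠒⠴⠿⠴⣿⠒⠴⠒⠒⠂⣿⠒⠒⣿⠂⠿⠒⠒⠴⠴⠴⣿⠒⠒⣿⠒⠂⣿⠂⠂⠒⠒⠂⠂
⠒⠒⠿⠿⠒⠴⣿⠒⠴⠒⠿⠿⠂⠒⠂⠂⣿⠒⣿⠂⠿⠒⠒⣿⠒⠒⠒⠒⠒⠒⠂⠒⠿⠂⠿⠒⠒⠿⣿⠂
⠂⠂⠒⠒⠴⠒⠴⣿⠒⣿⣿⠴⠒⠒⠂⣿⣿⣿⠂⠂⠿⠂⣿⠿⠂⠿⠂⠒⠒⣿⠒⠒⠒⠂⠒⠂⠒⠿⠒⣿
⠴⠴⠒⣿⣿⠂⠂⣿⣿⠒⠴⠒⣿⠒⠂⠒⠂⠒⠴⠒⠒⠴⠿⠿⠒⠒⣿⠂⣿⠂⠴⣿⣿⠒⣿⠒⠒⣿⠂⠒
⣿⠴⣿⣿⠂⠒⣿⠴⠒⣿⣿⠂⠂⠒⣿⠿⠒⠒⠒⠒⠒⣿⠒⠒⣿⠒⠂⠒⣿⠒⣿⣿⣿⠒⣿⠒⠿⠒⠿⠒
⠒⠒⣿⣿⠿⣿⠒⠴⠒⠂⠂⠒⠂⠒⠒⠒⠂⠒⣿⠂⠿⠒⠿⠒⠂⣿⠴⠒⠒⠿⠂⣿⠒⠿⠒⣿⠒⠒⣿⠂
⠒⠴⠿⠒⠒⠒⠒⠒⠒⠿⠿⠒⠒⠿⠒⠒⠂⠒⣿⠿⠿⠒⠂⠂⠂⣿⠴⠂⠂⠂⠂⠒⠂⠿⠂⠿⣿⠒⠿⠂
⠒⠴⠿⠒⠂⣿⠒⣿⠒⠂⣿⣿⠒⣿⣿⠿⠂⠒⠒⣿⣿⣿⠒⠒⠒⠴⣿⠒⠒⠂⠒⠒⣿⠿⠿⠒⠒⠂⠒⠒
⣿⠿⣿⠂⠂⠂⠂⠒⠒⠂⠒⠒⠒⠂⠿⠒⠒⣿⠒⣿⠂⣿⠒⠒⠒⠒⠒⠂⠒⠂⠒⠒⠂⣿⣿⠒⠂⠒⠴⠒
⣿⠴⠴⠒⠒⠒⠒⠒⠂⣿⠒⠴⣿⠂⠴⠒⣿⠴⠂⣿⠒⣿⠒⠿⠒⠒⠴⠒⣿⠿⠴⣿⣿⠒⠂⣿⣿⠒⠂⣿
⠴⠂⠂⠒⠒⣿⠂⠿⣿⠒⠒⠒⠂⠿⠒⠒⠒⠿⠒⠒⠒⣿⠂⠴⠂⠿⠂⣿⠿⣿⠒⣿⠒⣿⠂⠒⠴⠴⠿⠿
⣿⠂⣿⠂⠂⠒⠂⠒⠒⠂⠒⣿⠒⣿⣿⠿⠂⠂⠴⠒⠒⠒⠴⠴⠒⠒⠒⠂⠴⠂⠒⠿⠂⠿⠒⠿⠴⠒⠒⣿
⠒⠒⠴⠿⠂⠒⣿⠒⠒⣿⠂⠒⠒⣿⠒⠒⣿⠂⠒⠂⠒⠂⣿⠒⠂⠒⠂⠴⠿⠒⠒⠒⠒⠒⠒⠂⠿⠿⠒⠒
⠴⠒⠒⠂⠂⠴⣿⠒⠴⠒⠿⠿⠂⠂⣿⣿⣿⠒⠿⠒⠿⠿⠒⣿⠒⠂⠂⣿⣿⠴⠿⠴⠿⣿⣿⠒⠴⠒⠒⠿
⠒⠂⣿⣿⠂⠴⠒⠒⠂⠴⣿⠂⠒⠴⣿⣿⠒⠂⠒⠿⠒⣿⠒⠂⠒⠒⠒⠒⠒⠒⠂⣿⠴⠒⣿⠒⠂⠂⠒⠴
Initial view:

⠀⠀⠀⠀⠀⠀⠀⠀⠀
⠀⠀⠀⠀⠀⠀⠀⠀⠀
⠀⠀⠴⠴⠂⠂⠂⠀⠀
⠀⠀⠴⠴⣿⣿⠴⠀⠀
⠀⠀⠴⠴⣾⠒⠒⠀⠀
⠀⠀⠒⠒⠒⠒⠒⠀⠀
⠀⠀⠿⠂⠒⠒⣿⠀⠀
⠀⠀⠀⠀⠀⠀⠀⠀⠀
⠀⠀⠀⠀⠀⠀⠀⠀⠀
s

⠀⠀⠀⠀⠀⠀⠀⠀⠀
⠀⠀⠴⠴⠂⠂⠂⠀⠀
⠀⠀⠴⠴⣿⣿⠴⠀⠀
⠀⠀⠴⠴⣿⠒⠒⠀⠀
⠀⠀⠒⠒⣾⠒⠒⠀⠀
⠀⠀⠿⠂⠒⠒⣿⠀⠀
⠀⠀⠒⣿⠂⣿⠂⠀⠀
⠀⠀⠀⠀⠀⠀⠀⠀⠀
⠀⠀⠀⠀⠀⠀⠀⠀⠀

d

⠀⠀⠀⠀⠀⠀⠀⠀⠀
⠀⠴⠴⠂⠂⠂⠀⠀⠀
⠀⠴⠴⣿⣿⠴⠒⠀⠀
⠀⠴⠴⣿⠒⠒⣿⠀⠀
⠀⠒⠒⠒⣾⠒⠂⠀⠀
⠀⠿⠂⠒⠒⣿⠒⠀⠀
⠀⠒⣿⠂⣿⠂⠴⠀⠀
⠀⠀⠀⠀⠀⠀⠀⠀⠀
⠀⠀⠀⠀⠀⠀⠀⠀⠀

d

⠀⠀⠀⠀⠀⠀⠀⠀⠀
⠴⠴⠂⠂⠂⠀⠀⠀⠀
⠴⠴⣿⣿⠴⠒⠒⠀⠀
⠴⠴⣿⠒⠒⣿⠒⠀⠀
⠒⠒⠒⠒⣾⠂⠒⠀⠀
⠿⠂⠒⠒⣿⠒⠒⠀⠀
⠒⣿⠂⣿⠂⠴⣿⠀⠀
⠀⠀⠀⠀⠀⠀⠀⠀⠀
⠀⠀⠀⠀⠀⠀⠀⠀⠀

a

⠀⠀⠀⠀⠀⠀⠀⠀⠀
⠀⠴⠴⠂⠂⠂⠀⠀⠀
⠀⠴⠴⣿⣿⠴⠒⠒⠀
⠀⠴⠴⣿⠒⠒⣿⠒⠀
⠀⠒⠒⠒⣾⠒⠂⠒⠀
⠀⠿⠂⠒⠒⣿⠒⠒⠀
⠀⠒⣿⠂⣿⠂⠴⣿⠀
⠀⠀⠀⠀⠀⠀⠀⠀⠀
⠀⠀⠀⠀⠀⠀⠀⠀⠀

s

⠀⠴⠴⠂⠂⠂⠀⠀⠀
⠀⠴⠴⣿⣿⠴⠒⠒⠀
⠀⠴⠴⣿⠒⠒⣿⠒⠀
⠀⠒⠒⠒⠒⠒⠂⠒⠀
⠀⠿⠂⠒⣾⣿⠒⠒⠀
⠀⠒⣿⠂⣿⠂⠴⣿⠀
⠀⠀⠂⠒⣿⠒⣿⠀⠀
⠀⠀⠀⠀⠀⠀⠀⠀⠀
⠀⠀⠀⠀⠀⠀⠀⠀⠀

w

⠀⠀⠀⠀⠀⠀⠀⠀⠀
⠀⠴⠴⠂⠂⠂⠀⠀⠀
⠀⠴⠴⣿⣿⠴⠒⠒⠀
⠀⠴⠴⣿⠒⠒⣿⠒⠀
⠀⠒⠒⠒⣾⠒⠂⠒⠀
⠀⠿⠂⠒⠒⣿⠒⠒⠀
⠀⠒⣿⠂⣿⠂⠴⣿⠀
⠀⠀⠂⠒⣿⠒⣿⠀⠀
⠀⠀⠀⠀⠀⠀⠀⠀⠀

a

⠀⠀⠀⠀⠀⠀⠀⠀⠀
⠀⠀⠴⠴⠂⠂⠂⠀⠀
⠀⠀⠴⠴⣿⣿⠴⠒⠒
⠀⠀⠴⠴⣿⠒⠒⣿⠒
⠀⠀⠒⠒⣾⠒⠒⠂⠒
⠀⠀⠿⠂⠒⠒⣿⠒⠒
⠀⠀⠒⣿⠂⣿⠂⠴⣿
⠀⠀⠀⠂⠒⣿⠒⣿⠀
⠀⠀⠀⠀⠀⠀⠀⠀⠀

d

⠀⠀⠀⠀⠀⠀⠀⠀⠀
⠀⠴⠴⠂⠂⠂⠀⠀⠀
⠀⠴⠴⣿⣿⠴⠒⠒⠀
⠀⠴⠴⣿⠒⠒⣿⠒⠀
⠀⠒⠒⠒⣾⠒⠂⠒⠀
⠀⠿⠂⠒⠒⣿⠒⠒⠀
⠀⠒⣿⠂⣿⠂⠴⣿⠀
⠀⠀⠂⠒⣿⠒⣿⠀⠀
⠀⠀⠀⠀⠀⠀⠀⠀⠀

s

⠀⠴⠴⠂⠂⠂⠀⠀⠀
⠀⠴⠴⣿⣿⠴⠒⠒⠀
⠀⠴⠴⣿⠒⠒⣿⠒⠀
⠀⠒⠒⠒⠒⠒⠂⠒⠀
⠀⠿⠂⠒⣾⣿⠒⠒⠀
⠀⠒⣿⠂⣿⠂⠴⣿⠀
⠀⠀⠂⠒⣿⠒⣿⠀⠀
⠀⠀⠀⠀⠀⠀⠀⠀⠀
⠀⠀⠀⠀⠀⠀⠀⠀⠀

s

⠀⠴⠴⣿⣿⠴⠒⠒⠀
⠀⠴⠴⣿⠒⠒⣿⠒⠀
⠀⠒⠒⠒⠒⠒⠂⠒⠀
⠀⠿⠂⠒⠒⣿⠒⠒⠀
⠀⠒⣿⠂⣾⠂⠴⣿⠀
⠀⠀⠂⠒⣿⠒⣿⠀⠀
⠀⠀⠴⠒⠒⠿⠂⠀⠀
⠀⠀⠀⠀⠀⠀⠀⠀⠀
⠀⠀⠀⠀⠀⠀⠀⠀⠀

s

⠀⠴⠴⣿⠒⠒⣿⠒⠀
⠀⠒⠒⠒⠒⠒⠂⠒⠀
⠀⠿⠂⠒⠒⣿⠒⠒⠀
⠀⠒⣿⠂⣿⠂⠴⣿⠀
⠀⠀⠂⠒⣾⠒⣿⠀⠀
⠀⠀⠴⠒⠒⠿⠂⠀⠀
⠀⠀⠴⠂⠂⠂⠂⠀⠀
⠀⠀⠀⠀⠀⠀⠀⠀⠀
⠀⠀⠀⠀⠀⠀⠀⠀⠀

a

⠀⠀⠴⠴⣿⠒⠒⣿⠒
⠀⠀⠒⠒⠒⠒⠒⠂⠒
⠀⠀⠿⠂⠒⠒⣿⠒⠒
⠀⠀⠒⣿⠂⣿⠂⠴⣿
⠀⠀⠒⠂⣾⣿⠒⣿⠀
⠀⠀⣿⠴⠒⠒⠿⠂⠀
⠀⠀⣿⠴⠂⠂⠂⠂⠀
⠀⠀⠀⠀⠀⠀⠀⠀⠀
⠀⠀⠀⠀⠀⠀⠀⠀⠀

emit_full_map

⠴⠴⠂⠂⠂⠀⠀
⠴⠴⣿⣿⠴⠒⠒
⠴⠴⣿⠒⠒⣿⠒
⠒⠒⠒⠒⠒⠂⠒
⠿⠂⠒⠒⣿⠒⠒
⠒⣿⠂⣿⠂⠴⣿
⠒⠂⣾⣿⠒⣿⠀
⣿⠴⠒⠒⠿⠂⠀
⣿⠴⠂⠂⠂⠂⠀

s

⠀⠀⠒⠒⠒⠒⠒⠂⠒
⠀⠀⠿⠂⠒⠒⣿⠒⠒
⠀⠀⠒⣿⠂⣿⠂⠴⣿
⠀⠀⠒⠂⠒⣿⠒⣿⠀
⠀⠀⣿⠴⣾⠒⠿⠂⠀
⠀⠀⣿⠴⠂⠂⠂⠂⠀
⠀⠀⠴⣿⠒⠒⠂⠀⠀
⠀⠀⠀⠀⠀⠀⠀⠀⠀
⠀⠀⠀⠀⠀⠀⠀⠀⠀

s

⠀⠀⠿⠂⠒⠒⣿⠒⠒
⠀⠀⠒⣿⠂⣿⠂⠴⣿
⠀⠀⠒⠂⠒⣿⠒⣿⠀
⠀⠀⣿⠴⠒⠒⠿⠂⠀
⠀⠀⣿⠴⣾⠂⠂⠂⠀
⠀⠀⠴⣿⠒⠒⠂⠀⠀
⠀⠀⠒⠒⠂⠒⠂⠀⠀
⠀⠀⠀⠀⠀⠀⠀⠀⠀
⠀⠀⠀⠀⠀⠀⠀⠀⠀

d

⠀⠿⠂⠒⠒⣿⠒⠒⠀
⠀⠒⣿⠂⣿⠂⠴⣿⠀
⠀⠒⠂⠒⣿⠒⣿⠀⠀
⠀⣿⠴⠒⠒⠿⠂⠀⠀
⠀⣿⠴⠂⣾⠂⠂⠀⠀
⠀⠴⣿⠒⠒⠂⠒⠀⠀
⠀⠒⠒⠂⠒⠂⠒⠀⠀
⠀⠀⠀⠀⠀⠀⠀⠀⠀
⠀⠀⠀⠀⠀⠀⠀⠀⠀

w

⠀⠒⠒⠒⠒⠒⠂⠒⠀
⠀⠿⠂⠒⠒⣿⠒⠒⠀
⠀⠒⣿⠂⣿⠂⠴⣿⠀
⠀⠒⠂⠒⣿⠒⣿⠀⠀
⠀⣿⠴⠒⣾⠿⠂⠀⠀
⠀⣿⠴⠂⠂⠂⠂⠀⠀
⠀⠴⣿⠒⠒⠂⠒⠀⠀
⠀⠒⠒⠂⠒⠂⠒⠀⠀
⠀⠀⠀⠀⠀⠀⠀⠀⠀

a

⠀⠀⠒⠒⠒⠒⠒⠂⠒
⠀⠀⠿⠂⠒⠒⣿⠒⠒
⠀⠀⠒⣿⠂⣿⠂⠴⣿
⠀⠀⠒⠂⠒⣿⠒⣿⠀
⠀⠀⣿⠴⣾⠒⠿⠂⠀
⠀⠀⣿⠴⠂⠂⠂⠂⠀
⠀⠀⠴⣿⠒⠒⠂⠒⠀
⠀⠀⠒⠒⠂⠒⠂⠒⠀
⠀⠀⠀⠀⠀⠀⠀⠀⠀

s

⠀⠀⠿⠂⠒⠒⣿⠒⠒
⠀⠀⠒⣿⠂⣿⠂⠴⣿
⠀⠀⠒⠂⠒⣿⠒⣿⠀
⠀⠀⣿⠴⠒⠒⠿⠂⠀
⠀⠀⣿⠴⣾⠂⠂⠂⠀
⠀⠀⠴⣿⠒⠒⠂⠒⠀
⠀⠀⠒⠒⠂⠒⠂⠒⠀
⠀⠀⠀⠀⠀⠀⠀⠀⠀
⠀⠀⠀⠀⠀⠀⠀⠀⠀

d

⠀⠿⠂⠒⠒⣿⠒⠒⠀
⠀⠒⣿⠂⣿⠂⠴⣿⠀
⠀⠒⠂⠒⣿⠒⣿⠀⠀
⠀⣿⠴⠒⠒⠿⠂⠀⠀
⠀⣿⠴⠂⣾⠂⠂⠀⠀
⠀⠴⣿⠒⠒⠂⠒⠀⠀
⠀⠒⠒⠂⠒⠂⠒⠀⠀
⠀⠀⠀⠀⠀⠀⠀⠀⠀
⠀⠀⠀⠀⠀⠀⠀⠀⠀

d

⠿⠂⠒⠒⣿⠒⠒⠀⠀
⠒⣿⠂⣿⠂⠴⣿⠀⠀
⠒⠂⠒⣿⠒⣿⣿⠀⠀
⣿⠴⠒⠒⠿⠂⣿⠀⠀
⣿⠴⠂⠂⣾⠂⠒⠀⠀
⠴⣿⠒⠒⠂⠒⠒⠀⠀
⠒⠒⠂⠒⠂⠒⠒⠀⠀
⠀⠀⠀⠀⠀⠀⠀⠀⠀
⠀⠀⠀⠀⠀⠀⠀⠀⠀

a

⠀⠿⠂⠒⠒⣿⠒⠒⠀
⠀⠒⣿⠂⣿⠂⠴⣿⠀
⠀⠒⠂⠒⣿⠒⣿⣿⠀
⠀⣿⠴⠒⠒⠿⠂⣿⠀
⠀⣿⠴⠂⣾⠂⠂⠒⠀
⠀⠴⣿⠒⠒⠂⠒⠒⠀
⠀⠒⠒⠂⠒⠂⠒⠒⠀
⠀⠀⠀⠀⠀⠀⠀⠀⠀
⠀⠀⠀⠀⠀⠀⠀⠀⠀

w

⠀⠒⠒⠒⠒⠒⠂⠒⠀
⠀⠿⠂⠒⠒⣿⠒⠒⠀
⠀⠒⣿⠂⣿⠂⠴⣿⠀
⠀⠒⠂⠒⣿⠒⣿⣿⠀
⠀⣿⠴⠒⣾⠿⠂⣿⠀
⠀⣿⠴⠂⠂⠂⠂⠒⠀
⠀⠴⣿⠒⠒⠂⠒⠒⠀
⠀⠒⠒⠂⠒⠂⠒⠒⠀
⠀⠀⠀⠀⠀⠀⠀⠀⠀

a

⠀⠀⠒⠒⠒⠒⠒⠂⠒
⠀⠀⠿⠂⠒⠒⣿⠒⠒
⠀⠀⠒⣿⠂⣿⠂⠴⣿
⠀⠀⠒⠂⠒⣿⠒⣿⣿
⠀⠀⣿⠴⣾⠒⠿⠂⣿
⠀⠀⣿⠴⠂⠂⠂⠂⠒
⠀⠀⠴⣿⠒⠒⠂⠒⠒
⠀⠀⠒⠒⠂⠒⠂⠒⠒
⠀⠀⠀⠀⠀⠀⠀⠀⠀

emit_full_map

⠴⠴⠂⠂⠂⠀⠀
⠴⠴⣿⣿⠴⠒⠒
⠴⠴⣿⠒⠒⣿⠒
⠒⠒⠒⠒⠒⠂⠒
⠿⠂⠒⠒⣿⠒⠒
⠒⣿⠂⣿⠂⠴⣿
⠒⠂⠒⣿⠒⣿⣿
⣿⠴⣾⠒⠿⠂⣿
⣿⠴⠂⠂⠂⠂⠒
⠴⣿⠒⠒⠂⠒⠒
⠒⠒⠂⠒⠂⠒⠒

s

⠀⠀⠿⠂⠒⠒⣿⠒⠒
⠀⠀⠒⣿⠂⣿⠂⠴⣿
⠀⠀⠒⠂⠒⣿⠒⣿⣿
⠀⠀⣿⠴⠒⠒⠿⠂⣿
⠀⠀⣿⠴⣾⠂⠂⠂⠒
⠀⠀⠴⣿⠒⠒⠂⠒⠒
⠀⠀⠒⠒⠂⠒⠂⠒⠒
⠀⠀⠀⠀⠀⠀⠀⠀⠀
⠀⠀⠀⠀⠀⠀⠀⠀⠀

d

⠀⠿⠂⠒⠒⣿⠒⠒⠀
⠀⠒⣿⠂⣿⠂⠴⣿⠀
⠀⠒⠂⠒⣿⠒⣿⣿⠀
⠀⣿⠴⠒⠒⠿⠂⣿⠀
⠀⣿⠴⠂⣾⠂⠂⠒⠀
⠀⠴⣿⠒⠒⠂⠒⠒⠀
⠀⠒⠒⠂⠒⠂⠒⠒⠀
⠀⠀⠀⠀⠀⠀⠀⠀⠀
⠀⠀⠀⠀⠀⠀⠀⠀⠀

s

⠀⠒⣿⠂⣿⠂⠴⣿⠀
⠀⠒⠂⠒⣿⠒⣿⣿⠀
⠀⣿⠴⠒⠒⠿⠂⣿⠀
⠀⣿⠴⠂⠂⠂⠂⠒⠀
⠀⠴⣿⠒⣾⠂⠒⠒⠀
⠀⠒⠒⠂⠒⠂⠒⠒⠀
⠀⠀⠴⠒⣿⠿⠴⠀⠀
⠀⠀⠀⠀⠀⠀⠀⠀⠀
⠀⠀⠀⠀⠀⠀⠀⠀⠀

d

⠒⣿⠂⣿⠂⠴⣿⠀⠀
⠒⠂⠒⣿⠒⣿⣿⠀⠀
⣿⠴⠒⠒⠿⠂⣿⠀⠀
⣿⠴⠂⠂⠂⠂⠒⠀⠀
⠴⣿⠒⠒⣾⠒⠒⠀⠀
⠒⠒⠂⠒⠂⠒⠒⠀⠀
⠀⠴⠒⣿⠿⠴⣿⠀⠀
⠀⠀⠀⠀⠀⠀⠀⠀⠀
⠀⠀⠀⠀⠀⠀⠀⠀⠀

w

⠿⠂⠒⠒⣿⠒⠒⠀⠀
⠒⣿⠂⣿⠂⠴⣿⠀⠀
⠒⠂⠒⣿⠒⣿⣿⠀⠀
⣿⠴⠒⠒⠿⠂⣿⠀⠀
⣿⠴⠂⠂⣾⠂⠒⠀⠀
⠴⣿⠒⠒⠂⠒⠒⠀⠀
⠒⠒⠂⠒⠂⠒⠒⠀⠀
⠀⠴⠒⣿⠿⠴⣿⠀⠀
⠀⠀⠀⠀⠀⠀⠀⠀⠀

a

⠀⠿⠂⠒⠒⣿⠒⠒⠀
⠀⠒⣿⠂⣿⠂⠴⣿⠀
⠀⠒⠂⠒⣿⠒⣿⣿⠀
⠀⣿⠴⠒⠒⠿⠂⣿⠀
⠀⣿⠴⠂⣾⠂⠂⠒⠀
⠀⠴⣿⠒⠒⠂⠒⠒⠀
⠀⠒⠒⠂⠒⠂⠒⠒⠀
⠀⠀⠴⠒⣿⠿⠴⣿⠀
⠀⠀⠀⠀⠀⠀⠀⠀⠀

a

⠀⠀⠿⠂⠒⠒⣿⠒⠒
⠀⠀⠒⣿⠂⣿⠂⠴⣿
⠀⠀⠒⠂⠒⣿⠒⣿⣿
⠀⠀⣿⠴⠒⠒⠿⠂⣿
⠀⠀⣿⠴⣾⠂⠂⠂⠒
⠀⠀⠴⣿⠒⠒⠂⠒⠒
⠀⠀⠒⠒⠂⠒⠂⠒⠒
⠀⠀⠀⠴⠒⣿⠿⠴⣿
⠀⠀⠀⠀⠀⠀⠀⠀⠀

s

⠀⠀⠒⣿⠂⣿⠂⠴⣿
⠀⠀⠒⠂⠒⣿⠒⣿⣿
⠀⠀⣿⠴⠒⠒⠿⠂⣿
⠀⠀⣿⠴⠂⠂⠂⠂⠒
⠀⠀⠴⣿⣾⠒⠂⠒⠒
⠀⠀⠒⠒⠂⠒⠂⠒⠒
⠀⠀⠒⠴⠒⣿⠿⠴⣿
⠀⠀⠀⠀⠀⠀⠀⠀⠀
⠀⠀⠀⠀⠀⠀⠀⠀⠀

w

⠀⠀⠿⠂⠒⠒⣿⠒⠒
⠀⠀⠒⣿⠂⣿⠂⠴⣿
⠀⠀⠒⠂⠒⣿⠒⣿⣿
⠀⠀⣿⠴⠒⠒⠿⠂⣿
⠀⠀⣿⠴⣾⠂⠂⠂⠒
⠀⠀⠴⣿⠒⠒⠂⠒⠒
⠀⠀⠒⠒⠂⠒⠂⠒⠒
⠀⠀⠒⠴⠒⣿⠿⠴⣿
⠀⠀⠀⠀⠀⠀⠀⠀⠀

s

⠀⠀⠒⣿⠂⣿⠂⠴⣿
⠀⠀⠒⠂⠒⣿⠒⣿⣿
⠀⠀⣿⠴⠒⠒⠿⠂⣿
⠀⠀⣿⠴⠂⠂⠂⠂⠒
⠀⠀⠴⣿⣾⠒⠂⠒⠒
⠀⠀⠒⠒⠂⠒⠂⠒⠒
⠀⠀⠒⠴⠒⣿⠿⠴⣿
⠀⠀⠀⠀⠀⠀⠀⠀⠀
⠀⠀⠀⠀⠀⠀⠀⠀⠀

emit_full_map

⠴⠴⠂⠂⠂⠀⠀
⠴⠴⣿⣿⠴⠒⠒
⠴⠴⣿⠒⠒⣿⠒
⠒⠒⠒⠒⠒⠂⠒
⠿⠂⠒⠒⣿⠒⠒
⠒⣿⠂⣿⠂⠴⣿
⠒⠂⠒⣿⠒⣿⣿
⣿⠴⠒⠒⠿⠂⣿
⣿⠴⠂⠂⠂⠂⠒
⠴⣿⣾⠒⠂⠒⠒
⠒⠒⠂⠒⠂⠒⠒
⠒⠴⠒⣿⠿⠴⣿
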